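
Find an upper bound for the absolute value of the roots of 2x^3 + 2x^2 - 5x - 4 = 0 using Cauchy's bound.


Cauchy's bound: all roots r satisfy |r| <= 1 + max(|a_i/a_n|) for i = 0,...,n-1
where a_n is the leading coefficient.

Coefficients: [2, 2, -5, -4]
Leading coefficient a_n = 2
Ratios |a_i/a_n|: 1, 5/2, 2
Maximum ratio: 5/2
Cauchy's bound: |r| <= 1 + 5/2 = 7/2

Upper bound = 7/2


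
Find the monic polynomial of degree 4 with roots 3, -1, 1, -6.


A monic polynomial with roots 3, -1, 1, -6 is:
p(x) = (x - 3)(x + 1)(x - 1)(x + 6)
After multiplying by (x - 3): x - 3
After multiplying by (x + 1): x^2 - 2x - 3
After multiplying by (x - 1): x^3 - 3x^2 - x + 3
After multiplying by (x + 6): x^4 + 3x^3 - 19x^2 - 3x + 18

x^4 + 3x^3 - 19x^2 - 3x + 18


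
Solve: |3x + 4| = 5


An absolute value equation |expr| = 5 gives two cases:
Case 1: 3x + 4 = 5
  3x = 1, so x = 1/3
Case 2: 3x + 4 = -5
  3x = -9, so x = -3

x = -3, x = 1/3


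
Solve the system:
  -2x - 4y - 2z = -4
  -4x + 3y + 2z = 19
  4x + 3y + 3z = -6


Using Cramer's rule. Expand each determinant along the first row.
D  = (-2)*[3*3 - 2*3] - (-4)*[(-4)*3 - 2*4] + (-2)*[(-4)*3 - 3*4]
  = (-2)*(3) - (-4)*(-20) + (-2)*(-24) = -38
Dx = (-4)*[3*3 - 2*3] - (-4)*[19*3 - 2*(-6)] + (-2)*[19*3 - 3*(-6)]
  = (-4)*(3) - (-4)*(69) + (-2)*(75) = 114
Dy = (-2)*[19*3 - 2*(-6)] - (-4)*[(-4)*3 - 2*4] + (-2)*[(-4)*(-6) - 19*4]
  = (-2)*(69) - (-4)*(-20) + (-2)*(-52) = -114
Dz = (-2)*[3*(-6) - 19*3] - (-4)*[(-4)*(-6) - 19*4] + (-4)*[(-4)*3 - 3*4]
  = (-2)*(-75) - (-4)*(-52) + (-4)*(-24) = 38
x = Dx/D = 114/-38 = -3, y = Dy/D = -114/-38 = 3, z = Dz/D = 38/-38 = -1
Check eq1: (-2)(-3) + (-4)(3) + (-2)(-1) = -4 = -4 ✓
Check eq2: (-4)(-3) + (3)(3) + (2)(-1) = 19 = 19 ✓
Check eq3: (4)(-3) + (3)(3) + (3)(-1) = -6 = -6 ✓

x = -3, y = 3, z = -1


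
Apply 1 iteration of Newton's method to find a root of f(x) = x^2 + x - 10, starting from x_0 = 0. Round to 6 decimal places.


Newton's method: x_(n+1) = x_n - f(x_n)/f'(x_n)
f(x) = x^2 + x - 10
f'(x) = 2x + 1

Iteration 1:
  f(0.000000) = -10.000000
  f'(0.000000) = 1.000000
  x_1 = 0.000000 - (-10.000000)/(1.000000) = 10.000000

x_1 = 10.000000


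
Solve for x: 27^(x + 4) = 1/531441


Express both sides with the same base.
1/531441 = 27^(-4)
Since the bases match, equate exponents: x + 4 = -4
So x = -4 - (4) = -8

x = -8


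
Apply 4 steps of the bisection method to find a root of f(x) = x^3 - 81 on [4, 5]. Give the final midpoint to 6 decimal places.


f(x) = x^3 - 81
f(4) = -17 < 0
f(5) = 44 > 0

Step 1: midpoint = (4.000000 + 5.000000)/2 = 4.500000
  f(4.500000) = 10.125000
  f(mid) > 0, so root is in [4.000000, 4.500000]

Step 2: midpoint = (4.000000 + 4.500000)/2 = 4.250000
  f(4.250000) = -4.234375
  f(mid) < 0, so root is in [4.250000, 4.500000]

Step 3: midpoint = (4.250000 + 4.500000)/2 = 4.375000
  f(4.375000) = 2.740234
  f(mid) > 0, so root is in [4.250000, 4.375000]

Step 4: midpoint = (4.250000 + 4.375000)/2 = 4.312500
  f(4.312500) = -0.797607
  f(mid) < 0, so root is in [4.312500, 4.375000]

midpoint = 4.312500


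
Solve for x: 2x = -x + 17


Starting with: 2x = -x + 17
Move all x terms to left: (2 + 1)x = 17 - 0
Simplify: 3x = 17
Divide both sides by 3: x = 17/3

x = 17/3


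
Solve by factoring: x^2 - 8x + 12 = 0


We need two numbers that multiply to 12 and add to -8.
Those numbers are -2 and -6 (since (-2) * (-6) = 12 and (-2) + (-6) = -8).
So x^2 - 8x + 12 = (x - 2)(x - 6) = 0
Setting each factor to zero: x = 2 or x = 6

x = 2, x = 6


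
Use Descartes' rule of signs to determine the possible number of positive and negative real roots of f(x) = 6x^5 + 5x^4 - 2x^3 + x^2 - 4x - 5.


Descartes' rule of signs:

For positive roots, count sign changes in f(x) = 6x^5 + 5x^4 - 2x^3 + x^2 - 4x - 5:
Signs of coefficients: +, +, -, +, -, -
Number of sign changes: 3
Possible positive real roots: 3, 1

For negative roots, examine f(-x) = -6x^5 + 5x^4 + 2x^3 + x^2 + 4x - 5:
Signs of coefficients: -, +, +, +, +, -
Number of sign changes: 2
Possible negative real roots: 2, 0

Positive roots: 3 or 1; Negative roots: 2 or 0


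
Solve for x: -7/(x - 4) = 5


Multiply both sides by (x - 4): -7 = 5(x - 4)
Distribute: -7 = 5x - 20
5x = -7 + 20 = 13
x = 13/5

x = 13/5


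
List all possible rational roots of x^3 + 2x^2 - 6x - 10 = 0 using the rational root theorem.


Rational root theorem: possible roots are ±p/q where:
  p divides the constant term (-10): p ∈ {1, 2, 5, 10}
  q divides the leading coefficient (1): q ∈ {1}

All possible rational roots: -10, -5, -2, -1, 1, 2, 5, 10

-10, -5, -2, -1, 1, 2, 5, 10


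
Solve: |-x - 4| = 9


An absolute value equation |expr| = 9 gives two cases:
Case 1: -x - 4 = 9
  -x = 13, so x = -13
Case 2: -x - 4 = -9
  -x = -5, so x = 5

x = -13, x = 5


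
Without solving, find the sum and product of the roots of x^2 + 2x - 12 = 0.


By Vieta's formulas for ax^2 + bx + c = 0:
  Sum of roots = -b/a
  Product of roots = c/a

Here a = 1, b = 2, c = -12
Sum = -(2)/1 = -2
Product = -12/1 = -12

Sum = -2, Product = -12


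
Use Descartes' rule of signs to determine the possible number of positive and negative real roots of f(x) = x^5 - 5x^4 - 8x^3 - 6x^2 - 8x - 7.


Descartes' rule of signs:

For positive roots, count sign changes in f(x) = x^5 - 5x^4 - 8x^3 - 6x^2 - 8x - 7:
Signs of coefficients: +, -, -, -, -, -
Number of sign changes: 1
Possible positive real roots: 1

For negative roots, examine f(-x) = -x^5 - 5x^4 + 8x^3 - 6x^2 + 8x - 7:
Signs of coefficients: -, -, +, -, +, -
Number of sign changes: 4
Possible negative real roots: 4, 2, 0

Positive roots: 1; Negative roots: 4 or 2 or 0


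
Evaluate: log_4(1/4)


We need the exponent such that 4^? = 1/4
4^(-1) = 1/4^1 = 1/4
Therefore log_4(1/4) = -1

-1


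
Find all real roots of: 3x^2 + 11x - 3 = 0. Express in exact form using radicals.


Using the quadratic formula: x = (-b ± sqrt(b^2 - 4ac)) / (2a)
Here a = 3, b = 11, c = -3
Discriminant = b^2 - 4ac = 11^2 - 4(3)(-3) = 121 + 36 = 157
Since discriminant = 157 > 0, there are two real roots.
x = (-11 ± sqrt(157)) / 6
Numerically: x ≈ 0.2550 or x ≈ -3.9217

x = (-11 + sqrt(157)) / 6 or x = (-11 - sqrt(157)) / 6


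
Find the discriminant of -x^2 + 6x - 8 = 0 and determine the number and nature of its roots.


For ax^2 + bx + c = 0, discriminant D = b^2 - 4ac
Here a = -1, b = 6, c = -8
D = (6)^2 - 4(-1)(-8) = 36 - 32 = 4

D = 4 > 0 and is a perfect square (sqrt = 2)
The equation has 2 distinct real rational roots.

Discriminant = 4, 2 distinct real rational roots


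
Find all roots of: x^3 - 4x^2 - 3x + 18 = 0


Let p(x) = x^3 - 4x^2 - 3x + 18. By the rational root theorem (leading coefficient 1), any rational root is an integer divisor of 18: try ±1, ±2, ... in turn.
Test x = 1: value = 12 ≠ 0.
Test x = -1: value = 16 ≠ 0.
Test x = 2: value = 4 ≠ 0.
Test x = -2: value = 0 ✓, so (x + 2) is a factor.
Synthetic division by (x + 2): bring down 1; 1(-2) - 4 = -6; (-6)(-2) - 3 = 9; 9(-2) + 18 = 0 → quotient x^2 - 6x + 9, remainder 0.
Solve the quadratic x^2 - 6x + 9 = 0: discriminant = (-6)^2 - 4(1)(9) = 36 - 36 = 0.
Discriminant = 0, so a double root: x = 6/2 = 3.
Collecting all roots found:

x = -2, x = 3 (multiplicity 2)


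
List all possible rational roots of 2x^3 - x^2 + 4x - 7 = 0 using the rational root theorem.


Rational root theorem: possible roots are ±p/q where:
  p divides the constant term (-7): p ∈ {1, 7}
  q divides the leading coefficient (2): q ∈ {1, 2}

All possible rational roots: -7, -7/2, -1, -1/2, 1/2, 1, 7/2, 7

-7, -7/2, -1, -1/2, 1/2, 1, 7/2, 7


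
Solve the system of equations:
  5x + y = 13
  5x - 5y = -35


Using Cramer's rule:
Determinant D = (5)(-5) - (5)(1) = -25 - 5 = -30
Dx = (13)(-5) - (-35)(1) = -65 + 35 = -30
Dy = (5)(-35) - (5)(13) = -175 - 65 = -240
x = Dx/D = -30/-30 = 1
y = Dy/D = -240/-30 = 8

x = 1, y = 8


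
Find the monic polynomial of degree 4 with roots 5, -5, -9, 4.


A monic polynomial with roots 5, -5, -9, 4 is:
p(x) = (x - 5)(x + 5)(x + 9)(x - 4)
After multiplying by (x - 5): x - 5
After multiplying by (x + 5): x^2 - 25
After multiplying by (x + 9): x^3 + 9x^2 - 25x - 225
After multiplying by (x - 4): x^4 + 5x^3 - 61x^2 - 125x + 900

x^4 + 5x^3 - 61x^2 - 125x + 900


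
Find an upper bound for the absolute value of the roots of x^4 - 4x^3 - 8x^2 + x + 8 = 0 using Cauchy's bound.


Cauchy's bound: all roots r satisfy |r| <= 1 + max(|a_i/a_n|) for i = 0,...,n-1
where a_n is the leading coefficient.

Coefficients: [1, -4, -8, 1, 8]
Leading coefficient a_n = 1
Ratios |a_i/a_n|: 4, 8, 1, 8
Maximum ratio: 8
Cauchy's bound: |r| <= 1 + 8 = 9

Upper bound = 9


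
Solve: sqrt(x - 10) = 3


Square both sides: x - 10 = 3^2 = 9
x = 9 + 10 = 19
x = 19
Check: sqrt(1*19 - 10) = sqrt(9) = 3 ✓

x = 19


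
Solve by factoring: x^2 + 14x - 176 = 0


We need two numbers that multiply to -176 and add to 14.
Those numbers are 22 and -8 (since 22 * (-8) = -176 and 22 + (-8) = 14).
So x^2 + 14x - 176 = (x + 22)(x - 8) = 0
Setting each factor to zero: x = -22 or x = 8

x = -22, x = 8


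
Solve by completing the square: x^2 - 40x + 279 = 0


Start: x^2 - 40x + 279 = 0
Move constant: x^2 - 40x = -279
Half of -40 is -20, squared is 400
Add 400 to both sides: x^2 - 40x + 400 = 121
(x - 20)^2 = 121
x - 20 = ±11
x = 20 + 11 = 31 or x = 20 - 11 = 9

x = 9, x = 31


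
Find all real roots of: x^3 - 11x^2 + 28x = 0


The constant term is 0, so x = 0 is a root. Factor out x:
  x(x^2 - 11x + 28) = 0
Solve the quadratic x^2 - 11x + 28 = 0: discriminant = (-11)^2 - 4(1)(28) = 121 - 112 = 9.
sqrt(9) = 3, so x = (11 ± 3)/2: x = 7 or x = 4.

x = 0, x = 4, x = 7


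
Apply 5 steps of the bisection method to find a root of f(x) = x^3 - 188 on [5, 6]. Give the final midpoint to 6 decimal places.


f(x) = x^3 - 188
f(5) = -63 < 0
f(6) = 28 > 0

Step 1: midpoint = (5.000000 + 6.000000)/2 = 5.500000
  f(5.500000) = -21.625000
  f(mid) < 0, so root is in [5.500000, 6.000000]

Step 2: midpoint = (5.500000 + 6.000000)/2 = 5.750000
  f(5.750000) = 2.109375
  f(mid) > 0, so root is in [5.500000, 5.750000]

Step 3: midpoint = (5.500000 + 5.750000)/2 = 5.625000
  f(5.625000) = -10.021484
  f(mid) < 0, so root is in [5.625000, 5.750000]

Step 4: midpoint = (5.625000 + 5.750000)/2 = 5.687500
  f(5.687500) = -4.022705
  f(mid) < 0, so root is in [5.687500, 5.750000]

Step 5: midpoint = (5.687500 + 5.750000)/2 = 5.718750
  f(5.718750) = -0.973419
  f(mid) < 0, so root is in [5.718750, 5.750000]

midpoint = 5.718750


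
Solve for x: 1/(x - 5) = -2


Multiply both sides by (x - 5): 1 = -2(x - 5)
Distribute: 1 = -2x + 10
-2x = 1 - 10 = -9
x = 9/2

x = 9/2


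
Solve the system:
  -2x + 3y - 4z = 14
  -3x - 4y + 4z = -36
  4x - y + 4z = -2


Using Cramer's rule. Expand each determinant along the first row.
D  = (-2)*[(-4)*4 - 4*(-1)] - 3*[(-3)*4 - 4*4] + (-4)*[(-3)*(-1) - (-4)*4]
  = (-2)*(-12) - 3*(-28) + (-4)*(19) = 32
Dx = 14*[(-4)*4 - 4*(-1)] - 3*[(-36)*4 - 4*(-2)] + (-4)*[(-36)*(-1) - (-4)*(-2)]
  = 14*(-12) - 3*(-136) + (-4)*(28) = 128
Dy = (-2)*[(-36)*4 - 4*(-2)] - 14*[(-3)*4 - 4*4] + (-4)*[(-3)*(-2) - (-36)*4]
  = (-2)*(-136) - 14*(-28) + (-4)*(150) = 64
Dz = (-2)*[(-4)*(-2) - (-36)*(-1)] - 3*[(-3)*(-2) - (-36)*4] + 14*[(-3)*(-1) - (-4)*4]
  = (-2)*(-28) - 3*(150) + 14*(19) = -128
x = Dx/D = 128/32 = 4, y = Dy/D = 64/32 = 2, z = Dz/D = -128/32 = -4
Check eq1: (-2)(4) + (3)(2) + (-4)(-4) = 14 = 14 ✓
Check eq2: (-3)(4) + (-4)(2) + (4)(-4) = -36 = -36 ✓
Check eq3: (4)(4) + (-1)(2) + (4)(-4) = -2 = -2 ✓

x = 4, y = 2, z = -4


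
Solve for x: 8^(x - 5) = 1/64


Express both sides with the same base.
1/64 = 8^(-2)
Since the bases match, equate exponents: x - 5 = -2
So x = -2 - (-5) = 3

x = 3


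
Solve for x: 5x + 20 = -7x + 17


Starting with: 5x + 20 = -7x + 17
Move all x terms to left: (5 + 7)x = 17 - 20
Simplify: 12x = -3
Divide both sides by 12: x = -1/4

x = -1/4


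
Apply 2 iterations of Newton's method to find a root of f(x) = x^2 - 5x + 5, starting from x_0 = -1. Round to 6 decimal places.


Newton's method: x_(n+1) = x_n - f(x_n)/f'(x_n)
f(x) = x^2 - 5x + 5
f'(x) = 2x - 5

Iteration 1:
  f(-1.000000) = 11.000000
  f'(-1.000000) = -7.000000
  x_1 = -1.000000 - (11.000000)/(-7.000000) = 0.571429

Iteration 2:
  f(0.571429) = 2.469388
  f'(0.571429) = -3.857143
  x_2 = 0.571429 - (2.469388)/(-3.857143) = 1.211640

x_2 = 1.211640


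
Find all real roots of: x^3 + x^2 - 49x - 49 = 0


Let p(x) = x^3 + x^2 - 49x - 49. By the rational root theorem (leading coefficient 1), any rational root is an integer divisor of 49: try ±1, ±2, ... in turn.
Test x = 1: value = -96 ≠ 0.
Test x = -1: value = 0 ✓, so (x + 1) is a factor.
Synthetic division by (x + 1): bring down 1; 1(-1) + 1 = 0; 0(-1) - 49 = -49; (-49)(-1) - 49 = 0 → quotient x^2 - 49, remainder 0.
Solve the quadratic x^2 - 49 = 0: discriminant = 0^2 - 4(1)(-49) = 0 + 196 = 196.
sqrt(196) = 14, so x = (0 ± 14)/2: x = 7 or x = -7.

x = -7, x = -1, x = 7


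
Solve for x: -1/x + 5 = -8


Subtract 5 from both sides: -1/x = -13
Multiply both sides by x: -1 = -13 * x
Divide by -13: x = 1/13

x = 1/13


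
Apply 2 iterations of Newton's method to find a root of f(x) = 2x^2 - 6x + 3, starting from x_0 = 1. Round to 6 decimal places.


Newton's method: x_(n+1) = x_n - f(x_n)/f'(x_n)
f(x) = 2x^2 - 6x + 3
f'(x) = 4x - 6

Iteration 1:
  f(1.000000) = -1.000000
  f'(1.000000) = -2.000000
  x_1 = 1.000000 - (-1.000000)/(-2.000000) = 0.500000

Iteration 2:
  f(0.500000) = 0.500000
  f'(0.500000) = -4.000000
  x_2 = 0.500000 - (0.500000)/(-4.000000) = 0.625000

x_2 = 0.625000


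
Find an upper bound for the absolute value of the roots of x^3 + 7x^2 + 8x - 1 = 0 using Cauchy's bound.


Cauchy's bound: all roots r satisfy |r| <= 1 + max(|a_i/a_n|) for i = 0,...,n-1
where a_n is the leading coefficient.

Coefficients: [1, 7, 8, -1]
Leading coefficient a_n = 1
Ratios |a_i/a_n|: 7, 8, 1
Maximum ratio: 8
Cauchy's bound: |r| <= 1 + 8 = 9

Upper bound = 9


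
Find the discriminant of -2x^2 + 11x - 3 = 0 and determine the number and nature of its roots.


For ax^2 + bx + c = 0, discriminant D = b^2 - 4ac
Here a = -2, b = 11, c = -3
D = (11)^2 - 4(-2)(-3) = 121 - 24 = 97

D = 97 > 0 but not a perfect square
The equation has 2 distinct real irrational roots.

Discriminant = 97, 2 distinct real irrational roots


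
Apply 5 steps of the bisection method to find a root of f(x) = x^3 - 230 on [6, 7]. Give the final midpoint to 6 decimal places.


f(x) = x^3 - 230
f(6) = -14 < 0
f(7) = 113 > 0

Step 1: midpoint = (6.000000 + 7.000000)/2 = 6.500000
  f(6.500000) = 44.625000
  f(mid) > 0, so root is in [6.000000, 6.500000]

Step 2: midpoint = (6.000000 + 6.500000)/2 = 6.250000
  f(6.250000) = 14.140625
  f(mid) > 0, so root is in [6.000000, 6.250000]

Step 3: midpoint = (6.000000 + 6.250000)/2 = 6.125000
  f(6.125000) = -0.216797
  f(mid) < 0, so root is in [6.125000, 6.250000]

Step 4: midpoint = (6.125000 + 6.250000)/2 = 6.187500
  f(6.187500) = 6.889404
  f(mid) > 0, so root is in [6.125000, 6.187500]

Step 5: midpoint = (6.125000 + 6.187500)/2 = 6.156250
  f(6.156250) = 3.318268
  f(mid) > 0, so root is in [6.125000, 6.156250]

midpoint = 6.156250


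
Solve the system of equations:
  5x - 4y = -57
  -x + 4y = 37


Using Cramer's rule:
Determinant D = (5)(4) - (-1)(-4) = 20 - 4 = 16
Dx = (-57)(4) - (37)(-4) = -228 + 148 = -80
Dy = (5)(37) - (-1)(-57) = 185 - 57 = 128
x = Dx/D = -80/16 = -5
y = Dy/D = 128/16 = 8

x = -5, y = 8


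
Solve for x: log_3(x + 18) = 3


Convert to exponential form: x + 18 = 3^3 = 27
x = 27 - 18 = 9
Check: log_3(9 + 18) = log_3(27) = log_3(27) = 3 ✓

x = 9


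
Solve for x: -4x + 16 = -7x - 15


Starting with: -4x + 16 = -7x - 15
Move all x terms to left: (-4 + 7)x = -15 - 16
Simplify: 3x = -31
Divide both sides by 3: x = -31/3

x = -31/3


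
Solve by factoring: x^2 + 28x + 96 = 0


We need two numbers that multiply to 96 and add to 28.
Those numbers are 24 and 4 (since 24 * 4 = 96 and 24 + 4 = 28).
So x^2 + 28x + 96 = (x + 24)(x + 4) = 0
Setting each factor to zero: x = -24 or x = -4

x = -24, x = -4


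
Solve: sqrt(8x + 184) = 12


Square both sides: 8x + 184 = 12^2 = 144
8x = 144 - 184 = -40
x = -5
Check: sqrt(8*(-5) + 184) = sqrt(144) = 12 ✓

x = -5


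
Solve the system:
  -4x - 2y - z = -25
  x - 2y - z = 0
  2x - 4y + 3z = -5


Using Cramer's rule. Expand each determinant along the first row.
D  = (-4)*[(-2)*3 - (-1)*(-4)] - (-2)*[1*3 - (-1)*2] + (-1)*[1*(-4) - (-2)*2]
  = (-4)*(-10) - (-2)*(5) + (-1)*(0) = 50
Dx = (-25)*[(-2)*3 - (-1)*(-4)] - (-2)*[0*3 - (-1)*(-5)] + (-1)*[0*(-4) - (-2)*(-5)]
  = (-25)*(-10) - (-2)*(-5) + (-1)*(-10) = 250
Dy = (-4)*[0*3 - (-1)*(-5)] - (-25)*[1*3 - (-1)*2] + (-1)*[1*(-5) - 0*2]
  = (-4)*(-5) - (-25)*(5) + (-1)*(-5) = 150
Dz = (-4)*[(-2)*(-5) - 0*(-4)] - (-2)*[1*(-5) - 0*2] + (-25)*[1*(-4) - (-2)*2]
  = (-4)*(10) - (-2)*(-5) + (-25)*(0) = -50
x = Dx/D = 250/50 = 5, y = Dy/D = 150/50 = 3, z = Dz/D = -50/50 = -1
Check eq1: (-4)(5) + (-2)(3) + (-1)(-1) = -25 = -25 ✓
Check eq2: (1)(5) + (-2)(3) + (-1)(-1) = 0 = 0 ✓
Check eq3: (2)(5) + (-4)(3) + (3)(-1) = -5 = -5 ✓

x = 5, y = 3, z = -1


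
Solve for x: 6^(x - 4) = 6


Express both sides with the same base.
6 = 6^1
Since the bases match, equate exponents: x - 4 = 1
So x = 1 - (-4) = 5

x = 5


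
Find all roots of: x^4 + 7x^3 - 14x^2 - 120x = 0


The constant term is 0, so x = 0 is a root. Factor out x:
  x^3 + 7x^2 - 14x - 120 = 0
Let p(x) = x^3 + 7x^2 - 14x - 120. By the rational root theorem (leading coefficient 1), any rational root is an integer divisor of 120: try ±1, ±2, ... in turn.
Test x = 1: value = -126 ≠ 0.
Test x = -1: value = -100 ≠ 0.
Test x = 2: value = -112 ≠ 0.
Test x = -2: value = -72 ≠ 0.
Test x = 3: value = -72 ≠ 0.
Test x = -3: value = -42 ≠ 0.
Test x = 4: value = 0 ✓, so (x - 4) is a factor.
Synthetic division by (x - 4): bring down 1; 1(4) + 7 = 11; 11(4) - 14 = 30; 30(4) - 120 = 0 → quotient x^2 + 11x + 30, remainder 0.
Solve the quadratic x^2 + 11x + 30 = 0: discriminant = 11^2 - 4(1)(30) = 121 - 120 = 1.
sqrt(1) = 1, so x = (-11 ± 1)/2: x = -5 or x = -6.
Collecting all roots found:

x = -6, x = -5, x = 0, x = 4


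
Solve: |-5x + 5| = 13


An absolute value equation |expr| = 13 gives two cases:
Case 1: -5x + 5 = 13
  -5x = 8, so x = -8/5
Case 2: -5x + 5 = -13
  -5x = -18, so x = 18/5

x = -8/5, x = 18/5


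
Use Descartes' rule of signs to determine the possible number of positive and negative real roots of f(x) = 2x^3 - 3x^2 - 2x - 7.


Descartes' rule of signs:

For positive roots, count sign changes in f(x) = 2x^3 - 3x^2 - 2x - 7:
Signs of coefficients: +, -, -, -
Number of sign changes: 1
Possible positive real roots: 1

For negative roots, examine f(-x) = -2x^3 - 3x^2 + 2x - 7:
Signs of coefficients: -, -, +, -
Number of sign changes: 2
Possible negative real roots: 2, 0

Positive roots: 1; Negative roots: 2 or 0


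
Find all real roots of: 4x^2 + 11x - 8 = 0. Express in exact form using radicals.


Using the quadratic formula: x = (-b ± sqrt(b^2 - 4ac)) / (2a)
Here a = 4, b = 11, c = -8
Discriminant = b^2 - 4ac = 11^2 - 4(4)(-8) = 121 + 128 = 249
Since discriminant = 249 > 0, there are two real roots.
x = (-11 ± sqrt(249)) / 8
Numerically: x ≈ 0.5975 or x ≈ -3.3475

x = (-11 + sqrt(249)) / 8 or x = (-11 - sqrt(249)) / 8


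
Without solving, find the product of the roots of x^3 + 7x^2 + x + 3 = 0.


By Vieta's formulas for x^3 + bx^2 + cx + d = 0:
  r1 + r2 + r3 = -b/a = -7
  r1*r2 + r1*r3 + r2*r3 = c/a = 1
  r1*r2*r3 = -d/a = -3


Product = -3


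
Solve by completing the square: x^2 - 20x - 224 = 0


Start: x^2 - 20x - 224 = 0
Move constant: x^2 - 20x = 224
Half of -20 is -10, squared is 100
Add 100 to both sides: x^2 - 20x + 100 = 324
(x - 10)^2 = 324
x - 10 = ±18
x = 10 + 18 = 28 or x = 10 - 18 = -8

x = -8, x = 28


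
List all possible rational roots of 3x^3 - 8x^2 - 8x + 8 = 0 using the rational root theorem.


Rational root theorem: possible roots are ±p/q where:
  p divides the constant term (8): p ∈ {1, 2, 4, 8}
  q divides the leading coefficient (3): q ∈ {1, 3}

All possible rational roots: -8, -4, -8/3, -2, -4/3, -1, -2/3, -1/3, 1/3, 2/3, 1, 4/3, 2, 8/3, 4, 8

-8, -4, -8/3, -2, -4/3, -1, -2/3, -1/3, 1/3, 2/3, 1, 4/3, 2, 8/3, 4, 8


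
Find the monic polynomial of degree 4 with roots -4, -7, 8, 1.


A monic polynomial with roots -4, -7, 8, 1 is:
p(x) = (x + 4)(x + 7)(x - 8)(x - 1)
After multiplying by (x + 4): x + 4
After multiplying by (x + 7): x^2 + 11x + 28
After multiplying by (x - 8): x^3 + 3x^2 - 60x - 224
After multiplying by (x - 1): x^4 + 2x^3 - 63x^2 - 164x + 224

x^4 + 2x^3 - 63x^2 - 164x + 224


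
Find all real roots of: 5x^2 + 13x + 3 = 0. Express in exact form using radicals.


Using the quadratic formula: x = (-b ± sqrt(b^2 - 4ac)) / (2a)
Here a = 5, b = 13, c = 3
Discriminant = b^2 - 4ac = 13^2 - 4(5)(3) = 169 - 60 = 109
Since discriminant = 109 > 0, there are two real roots.
x = (-13 ± sqrt(109)) / 10
Numerically: x ≈ -0.2560 or x ≈ -2.3440

x = (-13 + sqrt(109)) / 10 or x = (-13 - sqrt(109)) / 10


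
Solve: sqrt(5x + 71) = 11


Square both sides: 5x + 71 = 11^2 = 121
5x = 121 - 71 = 50
x = 10
Check: sqrt(5*10 + 71) = sqrt(121) = 11 ✓

x = 10


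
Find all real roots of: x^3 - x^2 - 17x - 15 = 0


Let p(x) = x^3 - x^2 - 17x - 15. By the rational root theorem (leading coefficient 1), any rational root is an integer divisor of 15: try ±1, ±2, ... in turn.
Test x = 1: value = -32 ≠ 0.
Test x = -1: value = 0 ✓, so (x + 1) is a factor.
Synthetic division by (x + 1): bring down 1; 1(-1) - 1 = -2; (-2)(-1) - 17 = -15; (-15)(-1) - 15 = 0 → quotient x^2 - 2x - 15, remainder 0.
Solve the quadratic x^2 - 2x - 15 = 0: discriminant = (-2)^2 - 4(1)(-15) = 4 + 60 = 64.
sqrt(64) = 8, so x = (2 ± 8)/2: x = 5 or x = -3.

x = -3, x = -1, x = 5


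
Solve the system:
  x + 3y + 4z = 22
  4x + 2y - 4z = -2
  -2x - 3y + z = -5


Using Cramer's rule. Expand each determinant along the first row.
D  = 1*[2*1 - (-4)*(-3)] - 3*[4*1 - (-4)*(-2)] + 4*[4*(-3) - 2*(-2)]
  = 1*(-10) - 3*(-4) + 4*(-8) = -30
Dx = 22*[2*1 - (-4)*(-3)] - 3*[(-2)*1 - (-4)*(-5)] + 4*[(-2)*(-3) - 2*(-5)]
  = 22*(-10) - 3*(-22) + 4*(16) = -90
Dy = 1*[(-2)*1 - (-4)*(-5)] - 22*[4*1 - (-4)*(-2)] + 4*[4*(-5) - (-2)*(-2)]
  = 1*(-22) - 22*(-4) + 4*(-24) = -30
Dz = 1*[2*(-5) - (-2)*(-3)] - 3*[4*(-5) - (-2)*(-2)] + 22*[4*(-3) - 2*(-2)]
  = 1*(-16) - 3*(-24) + 22*(-8) = -120
x = Dx/D = -90/-30 = 3, y = Dy/D = -30/-30 = 1, z = Dz/D = -120/-30 = 4
Check eq1: (1)(3) + (3)(1) + (4)(4) = 22 = 22 ✓
Check eq2: (4)(3) + (2)(1) + (-4)(4) = -2 = -2 ✓
Check eq3: (-2)(3) + (-3)(1) + (1)(4) = -5 = -5 ✓

x = 3, y = 1, z = 4


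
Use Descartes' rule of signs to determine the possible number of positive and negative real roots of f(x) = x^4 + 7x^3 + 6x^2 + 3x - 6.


Descartes' rule of signs:

For positive roots, count sign changes in f(x) = x^4 + 7x^3 + 6x^2 + 3x - 6:
Signs of coefficients: +, +, +, +, -
Number of sign changes: 1
Possible positive real roots: 1

For negative roots, examine f(-x) = x^4 - 7x^3 + 6x^2 - 3x - 6:
Signs of coefficients: +, -, +, -, -
Number of sign changes: 3
Possible negative real roots: 3, 1

Positive roots: 1; Negative roots: 3 or 1


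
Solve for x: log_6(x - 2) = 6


Convert to exponential form: x - 2 = 6^6 = 46656
x = 46656 + 2 = 46658
Check: log_6(46658 - 2) = log_6(46656) = log_6(46656) = 6 ✓

x = 46658


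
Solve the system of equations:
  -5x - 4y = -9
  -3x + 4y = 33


Using Cramer's rule:
Determinant D = (-5)(4) - (-3)(-4) = -20 - 12 = -32
Dx = (-9)(4) - (33)(-4) = -36 + 132 = 96
Dy = (-5)(33) - (-3)(-9) = -165 - 27 = -192
x = Dx/D = 96/-32 = -3
y = Dy/D = -192/-32 = 6

x = -3, y = 6


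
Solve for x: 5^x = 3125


Express both sides with the same base.
3125 = 5^5
Since the bases match: x = 5

x = 5


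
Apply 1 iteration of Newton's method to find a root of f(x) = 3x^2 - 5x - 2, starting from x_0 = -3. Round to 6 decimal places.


Newton's method: x_(n+1) = x_n - f(x_n)/f'(x_n)
f(x) = 3x^2 - 5x - 2
f'(x) = 6x - 5

Iteration 1:
  f(-3.000000) = 40.000000
  f'(-3.000000) = -23.000000
  x_1 = -3.000000 - (40.000000)/(-23.000000) = -1.260870

x_1 = -1.260870


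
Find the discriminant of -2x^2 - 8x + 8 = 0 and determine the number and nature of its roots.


For ax^2 + bx + c = 0, discriminant D = b^2 - 4ac
Here a = -2, b = -8, c = 8
D = (-8)^2 - 4(-2)(8) = 64 + 64 = 128

D = 128 > 0 but not a perfect square
The equation has 2 distinct real irrational roots.

Discriminant = 128, 2 distinct real irrational roots


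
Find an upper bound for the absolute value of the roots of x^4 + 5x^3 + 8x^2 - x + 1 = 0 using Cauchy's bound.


Cauchy's bound: all roots r satisfy |r| <= 1 + max(|a_i/a_n|) for i = 0,...,n-1
where a_n is the leading coefficient.

Coefficients: [1, 5, 8, -1, 1]
Leading coefficient a_n = 1
Ratios |a_i/a_n|: 5, 8, 1, 1
Maximum ratio: 8
Cauchy's bound: |r| <= 1 + 8 = 9

Upper bound = 9


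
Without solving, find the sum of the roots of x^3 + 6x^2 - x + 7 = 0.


By Vieta's formulas for x^3 + bx^2 + cx + d = 0:
  r1 + r2 + r3 = -b/a = -6
  r1*r2 + r1*r3 + r2*r3 = c/a = -1
  r1*r2*r3 = -d/a = -7


Sum = -6


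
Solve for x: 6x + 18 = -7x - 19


Starting with: 6x + 18 = -7x - 19
Move all x terms to left: (6 + 7)x = -19 - 18
Simplify: 13x = -37
Divide both sides by 13: x = -37/13

x = -37/13


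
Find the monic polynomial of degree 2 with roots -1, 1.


A monic polynomial with roots -1, 1 is:
p(x) = (x + 1)(x - 1)
After multiplying by (x + 1): x + 1
After multiplying by (x - 1): x^2 - 1

x^2 - 1


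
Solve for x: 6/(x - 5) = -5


Multiply both sides by (x - 5): 6 = -5(x - 5)
Distribute: 6 = -5x + 25
-5x = 6 - 25 = -19
x = 19/5

x = 19/5


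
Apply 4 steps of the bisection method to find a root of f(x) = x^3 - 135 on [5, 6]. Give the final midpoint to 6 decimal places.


f(x) = x^3 - 135
f(5) = -10 < 0
f(6) = 81 > 0

Step 1: midpoint = (5.000000 + 6.000000)/2 = 5.500000
  f(5.500000) = 31.375000
  f(mid) > 0, so root is in [5.000000, 5.500000]

Step 2: midpoint = (5.000000 + 5.500000)/2 = 5.250000
  f(5.250000) = 9.703125
  f(mid) > 0, so root is in [5.000000, 5.250000]

Step 3: midpoint = (5.000000 + 5.250000)/2 = 5.125000
  f(5.125000) = -0.388672
  f(mid) < 0, so root is in [5.125000, 5.250000]

Step 4: midpoint = (5.125000 + 5.250000)/2 = 5.187500
  f(5.187500) = 4.596436
  f(mid) > 0, so root is in [5.125000, 5.187500]

midpoint = 5.187500


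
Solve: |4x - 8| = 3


An absolute value equation |expr| = 3 gives two cases:
Case 1: 4x - 8 = 3
  4x = 11, so x = 11/4
Case 2: 4x - 8 = -3
  4x = 5, so x = 5/4

x = 5/4, x = 11/4


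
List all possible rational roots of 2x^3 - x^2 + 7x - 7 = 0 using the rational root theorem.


Rational root theorem: possible roots are ±p/q where:
  p divides the constant term (-7): p ∈ {1, 7}
  q divides the leading coefficient (2): q ∈ {1, 2}

All possible rational roots: -7, -7/2, -1, -1/2, 1/2, 1, 7/2, 7

-7, -7/2, -1, -1/2, 1/2, 1, 7/2, 7


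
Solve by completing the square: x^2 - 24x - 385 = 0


Start: x^2 - 24x - 385 = 0
Move constant: x^2 - 24x = 385
Half of -24 is -12, squared is 144
Add 144 to both sides: x^2 - 24x + 144 = 529
(x - 12)^2 = 529
x - 12 = ±23
x = 12 + 23 = 35 or x = 12 - 23 = -11

x = -11, x = 35


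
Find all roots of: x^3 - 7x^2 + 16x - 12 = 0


Let p(x) = x^3 - 7x^2 + 16x - 12. By the rational root theorem (leading coefficient 1), any rational root is an integer divisor of 12: try ±1, ±2, ... in turn.
Test x = 1: value = -2 ≠ 0.
Test x = -1: value = -36 ≠ 0.
Test x = 2: value = 0 ✓, so (x - 2) is a factor.
Synthetic division by (x - 2): bring down 1; 1(2) - 7 = -5; (-5)(2) + 16 = 6; 6(2) - 12 = 0 → quotient x^2 - 5x + 6, remainder 0.
Solve the quadratic x^2 - 5x + 6 = 0: discriminant = (-5)^2 - 4(1)(6) = 25 - 24 = 1.
sqrt(1) = 1, so x = (5 ± 1)/2: x = 3 or x = 2.
Collecting all roots found:

x = 2 (multiplicity 2), x = 3


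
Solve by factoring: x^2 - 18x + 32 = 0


We need two numbers that multiply to 32 and add to -18.
Those numbers are -16 and -2 (since (-16) * (-2) = 32 and (-16) + (-2) = -18).
So x^2 - 18x + 32 = (x - 16)(x - 2) = 0
Setting each factor to zero: x = 16 or x = 2

x = 2, x = 16


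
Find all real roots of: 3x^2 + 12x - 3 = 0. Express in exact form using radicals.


Using the quadratic formula: x = (-b ± sqrt(b^2 - 4ac)) / (2a)
Here a = 3, b = 12, c = -3
Discriminant = b^2 - 4ac = 12^2 - 4(3)(-3) = 144 + 36 = 180
Since discriminant = 180 > 0, there are two real roots.
x = (-12 ± 6*sqrt(5)) / 6
Simplifying: x = -2 ± sqrt(5)
Numerically: x ≈ 0.2361 or x ≈ -4.2361

x = -2 + sqrt(5) or x = -2 - sqrt(5)


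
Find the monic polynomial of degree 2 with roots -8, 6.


A monic polynomial with roots -8, 6 is:
p(x) = (x + 8)(x - 6)
After multiplying by (x + 8): x + 8
After multiplying by (x - 6): x^2 + 2x - 48

x^2 + 2x - 48


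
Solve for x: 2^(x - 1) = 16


Express both sides with the same base.
16 = 2^4
Since the bases match, equate exponents: x - 1 = 4
So x = 4 - (-1) = 5

x = 5


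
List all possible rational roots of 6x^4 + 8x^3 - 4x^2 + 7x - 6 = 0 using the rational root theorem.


Rational root theorem: possible roots are ±p/q where:
  p divides the constant term (-6): p ∈ {1, 2, 3, 6}
  q divides the leading coefficient (6): q ∈ {1, 2, 3, 6}

All possible rational roots: -6, -3, -2, -3/2, -1, -2/3, -1/2, -1/3, -1/6, 1/6, 1/3, 1/2, 2/3, 1, 3/2, 2, 3, 6

-6, -3, -2, -3/2, -1, -2/3, -1/2, -1/3, -1/6, 1/6, 1/3, 1/2, 2/3, 1, 3/2, 2, 3, 6


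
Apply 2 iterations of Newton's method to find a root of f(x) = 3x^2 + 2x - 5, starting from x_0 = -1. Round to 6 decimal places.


Newton's method: x_(n+1) = x_n - f(x_n)/f'(x_n)
f(x) = 3x^2 + 2x - 5
f'(x) = 6x + 2

Iteration 1:
  f(-1.000000) = -4.000000
  f'(-1.000000) = -4.000000
  x_1 = -1.000000 - (-4.000000)/(-4.000000) = -2.000000

Iteration 2:
  f(-2.000000) = 3.000000
  f'(-2.000000) = -10.000000
  x_2 = -2.000000 - (3.000000)/(-10.000000) = -1.700000

x_2 = -1.700000


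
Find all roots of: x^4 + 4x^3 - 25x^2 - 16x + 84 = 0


Let p(x) = x^4 + 4x^3 - 25x^2 - 16x + 84. By the rational root theorem (leading coefficient 1), any rational root is an integer divisor of 84: try ±1, ±2, ... in turn.
Test x = 1: value = 48 ≠ 0.
Test x = -1: value = 72 ≠ 0.
Test x = 2: value = 0 ✓, so (x - 2) is a factor.
Synthetic division by (x - 2): bring down 1; 1(2) + 4 = 6; 6(2) - 25 = -13; (-13)(2) - 16 = -42; (-42)(2) + 84 = 0 → quotient x^3 + 6x^2 - 13x - 42, remainder 0.
Continue with the quotient x^3 + 6x^2 - 13x - 42 (candidates must divide 42; re-test x = 2 first in case it repeats).
Test x = 2: value = -36 ≠ 0.
Test x = -2: value = 0 ✓, so (x + 2) is a factor.
Synthetic division by (x + 2): bring down 1; 1(-2) + 6 = 4; 4(-2) - 13 = -21; (-21)(-2) - 42 = 0 → quotient x^2 + 4x - 21, remainder 0.
Solve the quadratic x^2 + 4x - 21 = 0: discriminant = 4^2 - 4(1)(-21) = 16 + 84 = 100.
sqrt(100) = 10, so x = (-4 ± 10)/2: x = 3 or x = -7.
Collecting all roots found:

x = -7, x = -2, x = 2, x = 3


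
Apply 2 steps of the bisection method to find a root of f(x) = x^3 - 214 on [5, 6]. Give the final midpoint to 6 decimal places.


f(x) = x^3 - 214
f(5) = -89 < 0
f(6) = 2 > 0

Step 1: midpoint = (5.000000 + 6.000000)/2 = 5.500000
  f(5.500000) = -47.625000
  f(mid) < 0, so root is in [5.500000, 6.000000]

Step 2: midpoint = (5.500000 + 6.000000)/2 = 5.750000
  f(5.750000) = -23.890625
  f(mid) < 0, so root is in [5.750000, 6.000000]

midpoint = 5.750000


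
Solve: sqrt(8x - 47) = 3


Square both sides: 8x - 47 = 3^2 = 9
8x = 9 + 47 = 56
x = 7
Check: sqrt(8*7 - 47) = sqrt(9) = 3 ✓

x = 7


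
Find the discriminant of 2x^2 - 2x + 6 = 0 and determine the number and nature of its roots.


For ax^2 + bx + c = 0, discriminant D = b^2 - 4ac
Here a = 2, b = -2, c = 6
D = (-2)^2 - 4(2)(6) = 4 - 48 = -44

D = -44 < 0
The equation has no real roots (2 complex conjugate roots).

Discriminant = -44, no real roots (2 complex conjugate roots)


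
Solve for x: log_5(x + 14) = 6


Convert to exponential form: x + 14 = 5^6 = 15625
x = 15625 - 14 = 15611
Check: log_5(15611 + 14) = log_5(15625) = log_5(15625) = 6 ✓

x = 15611


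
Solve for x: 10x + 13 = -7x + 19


Starting with: 10x + 13 = -7x + 19
Move all x terms to left: (10 + 7)x = 19 - 13
Simplify: 17x = 6
Divide both sides by 17: x = 6/17

x = 6/17


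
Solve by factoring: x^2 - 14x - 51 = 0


We need two numbers that multiply to -51 and add to -14.
Those numbers are 3 and -17 (since 3 * (-17) = -51 and 3 + (-17) = -14).
So x^2 - 14x - 51 = (x + 3)(x - 17) = 0
Setting each factor to zero: x = -3 or x = 17

x = -3, x = 17


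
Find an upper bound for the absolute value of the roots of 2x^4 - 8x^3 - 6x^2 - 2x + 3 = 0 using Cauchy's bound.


Cauchy's bound: all roots r satisfy |r| <= 1 + max(|a_i/a_n|) for i = 0,...,n-1
where a_n is the leading coefficient.

Coefficients: [2, -8, -6, -2, 3]
Leading coefficient a_n = 2
Ratios |a_i/a_n|: 4, 3, 1, 3/2
Maximum ratio: 4
Cauchy's bound: |r| <= 1 + 4 = 5

Upper bound = 5


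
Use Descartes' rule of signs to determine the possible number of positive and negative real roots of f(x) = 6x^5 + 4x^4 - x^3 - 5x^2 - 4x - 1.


Descartes' rule of signs:

For positive roots, count sign changes in f(x) = 6x^5 + 4x^4 - x^3 - 5x^2 - 4x - 1:
Signs of coefficients: +, +, -, -, -, -
Number of sign changes: 1
Possible positive real roots: 1

For negative roots, examine f(-x) = -6x^5 + 4x^4 + x^3 - 5x^2 + 4x - 1:
Signs of coefficients: -, +, +, -, +, -
Number of sign changes: 4
Possible negative real roots: 4, 2, 0

Positive roots: 1; Negative roots: 4 or 2 or 0


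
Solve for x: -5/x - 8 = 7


Subtract -8 from both sides: -5/x = 15
Multiply both sides by x: -5 = 15 * x
Divide by 15: x = -1/3

x = -1/3


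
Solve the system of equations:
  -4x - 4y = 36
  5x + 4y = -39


Using Cramer's rule:
Determinant D = (-4)(4) - (5)(-4) = -16 + 20 = 4
Dx = (36)(4) - (-39)(-4) = 144 - 156 = -12
Dy = (-4)(-39) - (5)(36) = 156 - 180 = -24
x = Dx/D = -12/4 = -3
y = Dy/D = -24/4 = -6

x = -3, y = -6


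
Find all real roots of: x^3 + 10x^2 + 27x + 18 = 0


Let p(x) = x^3 + 10x^2 + 27x + 18. By the rational root theorem (leading coefficient 1), any rational root is an integer divisor of 18: try ±1, ±2, ... in turn.
Test x = 1: value = 56 ≠ 0.
Test x = -1: value = 0 ✓, so (x + 1) is a factor.
Synthetic division by (x + 1): bring down 1; 1(-1) + 10 = 9; 9(-1) + 27 = 18; 18(-1) + 18 = 0 → quotient x^2 + 9x + 18, remainder 0.
Solve the quadratic x^2 + 9x + 18 = 0: discriminant = 9^2 - 4(1)(18) = 81 - 72 = 9.
sqrt(9) = 3, so x = (-9 ± 3)/2: x = -3 or x = -6.

x = -6, x = -3, x = -1


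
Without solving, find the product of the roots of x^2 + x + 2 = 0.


By Vieta's formulas for ax^2 + bx + c = 0:
  Sum of roots = -b/a
  Product of roots = c/a

Here a = 1, b = 1, c = 2
Sum = -(1)/1 = -1
Product = 2/1 = 2

Product = 2


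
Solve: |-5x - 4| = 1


An absolute value equation |expr| = 1 gives two cases:
Case 1: -5x - 4 = 1
  -5x = 5, so x = -1
Case 2: -5x - 4 = -1
  -5x = 3, so x = -3/5

x = -1, x = -3/5


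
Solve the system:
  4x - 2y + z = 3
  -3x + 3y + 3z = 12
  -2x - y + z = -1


Using Cramer's rule. Expand each determinant along the first row.
D  = 4*[3*1 - 3*(-1)] - (-2)*[(-3)*1 - 3*(-2)] + 1*[(-3)*(-1) - 3*(-2)]
  = 4*(6) - (-2)*(3) + 1*(9) = 39
Dx = 3*[3*1 - 3*(-1)] - (-2)*[12*1 - 3*(-1)] + 1*[12*(-1) - 3*(-1)]
  = 3*(6) - (-2)*(15) + 1*(-9) = 39
Dy = 4*[12*1 - 3*(-1)] - 3*[(-3)*1 - 3*(-2)] + 1*[(-3)*(-1) - 12*(-2)]
  = 4*(15) - 3*(3) + 1*(27) = 78
Dz = 4*[3*(-1) - 12*(-1)] - (-2)*[(-3)*(-1) - 12*(-2)] + 3*[(-3)*(-1) - 3*(-2)]
  = 4*(9) - (-2)*(27) + 3*(9) = 117
x = Dx/D = 39/39 = 1, y = Dy/D = 78/39 = 2, z = Dz/D = 117/39 = 3
Check eq1: (4)(1) + (-2)(2) + (1)(3) = 3 = 3 ✓
Check eq2: (-3)(1) + (3)(2) + (3)(3) = 12 = 12 ✓
Check eq3: (-2)(1) + (-1)(2) + (1)(3) = -1 = -1 ✓

x = 1, y = 2, z = 3


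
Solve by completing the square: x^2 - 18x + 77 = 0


Start: x^2 - 18x + 77 = 0
Move constant: x^2 - 18x = -77
Half of -18 is -9, squared is 81
Add 81 to both sides: x^2 - 18x + 81 = 4
(x - 9)^2 = 4
x - 9 = ±2
x = 9 + 2 = 11 or x = 9 - 2 = 7

x = 7, x = 11


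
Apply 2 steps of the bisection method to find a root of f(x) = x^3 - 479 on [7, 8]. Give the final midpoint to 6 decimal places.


f(x) = x^3 - 479
f(7) = -136 < 0
f(8) = 33 > 0

Step 1: midpoint = (7.000000 + 8.000000)/2 = 7.500000
  f(7.500000) = -57.125000
  f(mid) < 0, so root is in [7.500000, 8.000000]

Step 2: midpoint = (7.500000 + 8.000000)/2 = 7.750000
  f(7.750000) = -13.515625
  f(mid) < 0, so root is in [7.750000, 8.000000]

midpoint = 7.750000


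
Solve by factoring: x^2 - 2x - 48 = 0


We need two numbers that multiply to -48 and add to -2.
Those numbers are -8 and 6 (since (-8) * 6 = -48 and (-8) + 6 = -2).
So x^2 - 2x - 48 = (x - 8)(x + 6) = 0
Setting each factor to zero: x = 8 or x = -6

x = -6, x = 8


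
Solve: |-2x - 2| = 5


An absolute value equation |expr| = 5 gives two cases:
Case 1: -2x - 2 = 5
  -2x = 7, so x = -7/2
Case 2: -2x - 2 = -5
  -2x = -3, so x = 3/2

x = -7/2, x = 3/2


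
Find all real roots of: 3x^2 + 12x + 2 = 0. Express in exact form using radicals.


Using the quadratic formula: x = (-b ± sqrt(b^2 - 4ac)) / (2a)
Here a = 3, b = 12, c = 2
Discriminant = b^2 - 4ac = 12^2 - 4(3)(2) = 144 - 24 = 120
Since discriminant = 120 > 0, there are two real roots.
x = (-12 ± 2*sqrt(30)) / 6
Simplifying: x = (-6 ± sqrt(30)) / 3
Numerically: x ≈ -0.1743 or x ≈ -3.8257

x = (-6 + sqrt(30)) / 3 or x = (-6 - sqrt(30)) / 3


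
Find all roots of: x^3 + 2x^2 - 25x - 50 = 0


Let p(x) = x^3 + 2x^2 - 25x - 50. By the rational root theorem (leading coefficient 1), any rational root is an integer divisor of 50: try ±1, ±2, ... in turn.
Test x = 1: value = -72 ≠ 0.
Test x = -1: value = -24 ≠ 0.
Test x = 2: value = -84 ≠ 0.
Test x = -2: value = 0 ✓, so (x + 2) is a factor.
Synthetic division by (x + 2): bring down 1; 1(-2) + 2 = 0; 0(-2) - 25 = -25; (-25)(-2) - 50 = 0 → quotient x^2 - 25, remainder 0.
Solve the quadratic x^2 - 25 = 0: discriminant = 0^2 - 4(1)(-25) = 0 + 100 = 100.
sqrt(100) = 10, so x = (0 ± 10)/2: x = 5 or x = -5.
Collecting all roots found:

x = -5, x = -2, x = 5


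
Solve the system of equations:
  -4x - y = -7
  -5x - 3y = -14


Using Cramer's rule:
Determinant D = (-4)(-3) - (-5)(-1) = 12 - 5 = 7
Dx = (-7)(-3) - (-14)(-1) = 21 - 14 = 7
Dy = (-4)(-14) - (-5)(-7) = 56 - 35 = 21
x = Dx/D = 7/7 = 1
y = Dy/D = 21/7 = 3

x = 1, y = 3


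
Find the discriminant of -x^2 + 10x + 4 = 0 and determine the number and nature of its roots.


For ax^2 + bx + c = 0, discriminant D = b^2 - 4ac
Here a = -1, b = 10, c = 4
D = (10)^2 - 4(-1)(4) = 100 + 16 = 116

D = 116 > 0 but not a perfect square
The equation has 2 distinct real irrational roots.

Discriminant = 116, 2 distinct real irrational roots


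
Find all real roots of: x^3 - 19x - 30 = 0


Let p(x) = x^3 - 19x - 30. By the rational root theorem (leading coefficient 1), any rational root is an integer divisor of 30: try ±1, ±2, ... in turn.
Test x = 1: value = -48 ≠ 0.
Test x = -1: value = -12 ≠ 0.
Test x = 2: value = -60 ≠ 0.
Test x = -2: value = 0 ✓, so (x + 2) is a factor.
Synthetic division by (x + 2): bring down 1; 1(-2) + 0 = -2; (-2)(-2) - 19 = -15; (-15)(-2) - 30 = 0 → quotient x^2 - 2x - 15, remainder 0.
Solve the quadratic x^2 - 2x - 15 = 0: discriminant = (-2)^2 - 4(1)(-15) = 4 + 60 = 64.
sqrt(64) = 8, so x = (2 ± 8)/2: x = 5 or x = -3.

x = -3, x = -2, x = 5


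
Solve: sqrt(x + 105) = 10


Square both sides: x + 105 = 10^2 = 100
x = 100 - 105 = -5
x = -5
Check: sqrt(1*(-5) + 105) = sqrt(100) = 10 ✓

x = -5


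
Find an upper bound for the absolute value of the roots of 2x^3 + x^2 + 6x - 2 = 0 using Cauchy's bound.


Cauchy's bound: all roots r satisfy |r| <= 1 + max(|a_i/a_n|) for i = 0,...,n-1
where a_n is the leading coefficient.

Coefficients: [2, 1, 6, -2]
Leading coefficient a_n = 2
Ratios |a_i/a_n|: 1/2, 3, 1
Maximum ratio: 3
Cauchy's bound: |r| <= 1 + 3 = 4

Upper bound = 4
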